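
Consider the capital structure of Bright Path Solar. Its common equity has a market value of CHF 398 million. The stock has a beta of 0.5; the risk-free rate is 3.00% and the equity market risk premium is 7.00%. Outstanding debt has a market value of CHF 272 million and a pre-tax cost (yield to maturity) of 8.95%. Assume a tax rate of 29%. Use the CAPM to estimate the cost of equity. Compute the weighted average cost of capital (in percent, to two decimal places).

Cost of equity via CAPM: Re = 3.0% + 0.5 × 7.0% = 6.5000%.
Total capital V = 398 + 272 = 670.
Equity: weight = 398/670 = 0.5940; cost = 6.5%.
Debt: weight = 272/670 = 0.4060; after-tax cost = 8.95% × (1 − 29%) = 6.3545%.
WACC = 0.5940 × 6.5000% + 0.4060 × 6.3545% = 6.4409%.

6.44%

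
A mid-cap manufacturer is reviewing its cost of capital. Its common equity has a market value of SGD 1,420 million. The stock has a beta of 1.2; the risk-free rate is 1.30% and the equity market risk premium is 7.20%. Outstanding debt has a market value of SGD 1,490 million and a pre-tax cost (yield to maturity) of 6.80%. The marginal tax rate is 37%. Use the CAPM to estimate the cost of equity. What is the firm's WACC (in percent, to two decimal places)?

Cost of equity via CAPM: Re = 1.3% + 1.2 × 7.2% = 9.9400%.
Total capital V = 1420 + 1490 = 2910.
Equity: weight = 1420/2910 = 0.4880; cost = 9.94%.
Debt: weight = 1490/2910 = 0.5120; after-tax cost = 6.8% × (1 − 37%) = 4.2840%.
WACC = 0.4880 × 9.9400% + 0.5120 × 4.2840% = 7.0440%.

7.04%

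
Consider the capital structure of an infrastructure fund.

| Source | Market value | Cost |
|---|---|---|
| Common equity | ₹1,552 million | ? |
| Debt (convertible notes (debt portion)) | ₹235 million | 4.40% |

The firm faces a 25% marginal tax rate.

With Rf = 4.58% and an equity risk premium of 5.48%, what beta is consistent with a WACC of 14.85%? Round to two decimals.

Total capital V = 1552 + 235 = 1787.
Equity weight = 1552/1787 = 0.8685.
Convertible notes (debt portion) weight = 235/1787 = 0.1315.
Debt contribution = 0.1315 × 4.4% × (1 − 25%) = 0.4340%.
Required equity contribution = 14.85% − 0.4340% = 14.4160%  ⇒  Re = 16.5989%.
CAPM: 16.5989% = 4.58% + β × 5.48%  ⇒  β = 2.1932.

2.19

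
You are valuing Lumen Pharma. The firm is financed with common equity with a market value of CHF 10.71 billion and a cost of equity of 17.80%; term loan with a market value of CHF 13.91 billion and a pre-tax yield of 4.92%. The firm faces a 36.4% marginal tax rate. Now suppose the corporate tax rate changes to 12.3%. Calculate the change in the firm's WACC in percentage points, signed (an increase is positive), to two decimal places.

Current WACC:
Total capital V = 10.71 + 13.91 = 24.62.
Equity: weight = 10.71/24.62 = 0.4350; cost = 17.8%.
Term loan: weight = 13.91/24.62 = 0.5650; after-tax cost = 4.92% × (1 − 36.4%) = 3.1291%.
WACC = 0.4350 × 17.8000% + 0.5650 × 3.1291% = 9.5111%.
After the change:
Total capital V = 10.71 + 13.91 = 24.62.
Equity: weight = 10.71/24.62 = 0.4350; cost = 17.8%.
Term loan: weight = 13.91/24.62 = 0.5650; after-tax cost = 4.92% × (1 − 12.3%) = 4.3148%.
WACC = 0.4350 × 17.8000% + 0.5650 × 4.3148% = 10.1810%.
Change in WACC = 10.1810% − 9.5111% = 0.6699 pp.

+0.67 pp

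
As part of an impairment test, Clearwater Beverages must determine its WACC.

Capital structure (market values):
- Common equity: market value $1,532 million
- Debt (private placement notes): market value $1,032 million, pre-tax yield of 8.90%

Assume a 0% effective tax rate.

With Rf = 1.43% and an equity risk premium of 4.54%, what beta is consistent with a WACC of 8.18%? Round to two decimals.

Total capital V = 1532 + 1032 = 2564.
Equity weight = 1532/2564 = 0.5975.
Private placement notes weight = 1032/2564 = 0.4025.
Debt contribution = 0.4025 × 8.9% × (1 − 0%) = 3.5822%.
Required equity contribution = 8.18% − 3.5822% = 4.5978%  ⇒  Re = 7.6950%.
CAPM: 7.6950% = 1.43% + β × 4.54%  ⇒  β = 1.3800.

1.38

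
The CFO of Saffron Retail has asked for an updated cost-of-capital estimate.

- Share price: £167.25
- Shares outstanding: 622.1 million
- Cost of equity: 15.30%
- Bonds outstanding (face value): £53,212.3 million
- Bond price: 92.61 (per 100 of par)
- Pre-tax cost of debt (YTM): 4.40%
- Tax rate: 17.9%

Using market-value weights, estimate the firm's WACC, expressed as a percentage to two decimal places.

11.54%

Market value of equity E = 167.25 × 622.1m = 104046.225m. Market value of debt D = 53212.3m × 92.61/100 = 49279.91103m.
Total capital V = 104046.225 + 49279.91103 = 153326.13603.
Equity: weight = 104046.225/153326.13603 = 0.6786; cost = 15.3%.
Bonds outstanding: weight = 49279.91103/153326.13603 = 0.3214; after-tax cost = 4.4% × (1 − 17.9%) = 3.6124%.
WACC = 0.6786 × 15.3000% + 0.3214 × 3.6124% = 11.5435%.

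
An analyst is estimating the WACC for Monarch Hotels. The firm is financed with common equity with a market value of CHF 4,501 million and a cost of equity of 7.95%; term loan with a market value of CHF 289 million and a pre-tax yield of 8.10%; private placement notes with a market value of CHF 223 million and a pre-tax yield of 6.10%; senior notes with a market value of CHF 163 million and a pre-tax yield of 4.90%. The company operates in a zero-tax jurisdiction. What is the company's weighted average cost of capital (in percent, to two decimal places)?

7.78%

Total capital V = 4501 + 289 + 223 + 163 = 5176.
Equity: weight = 4501/5176 = 0.8696; cost = 7.95%.
Term loan: weight = 289/5176 = 0.0558; after-tax cost = 8.1% × (1 − 0%) = 8.1000%.
Private placement notes: weight = 223/5176 = 0.0431; after-tax cost = 6.1% × (1 − 0%) = 6.1000%.
Senior notes: weight = 163/5176 = 0.0315; after-tax cost = 4.9% × (1 − 0%) = 4.9000%.
WACC = 0.8696 × 7.9500% + 0.0558 × 8.1000% + 0.0431 × 6.1000% + 0.0315 × 4.9000% = 7.7826%.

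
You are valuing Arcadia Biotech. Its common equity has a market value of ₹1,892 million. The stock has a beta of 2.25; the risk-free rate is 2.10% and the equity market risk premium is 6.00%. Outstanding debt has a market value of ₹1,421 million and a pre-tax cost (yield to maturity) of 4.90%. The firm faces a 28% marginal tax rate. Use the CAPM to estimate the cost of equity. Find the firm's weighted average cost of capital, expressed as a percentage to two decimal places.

10.42%

Cost of equity via CAPM: Re = 2.1% + 2.25 × 6.0% = 15.6000%.
Total capital V = 1892 + 1421 = 3313.
Equity: weight = 1892/3313 = 0.5711; cost = 15.6%.
Debt: weight = 1421/3313 = 0.4289; after-tax cost = 4.9% × (1 − 28%) = 3.5280%.
WACC = 0.5711 × 15.6000% + 0.4289 × 3.5280% = 10.4221%.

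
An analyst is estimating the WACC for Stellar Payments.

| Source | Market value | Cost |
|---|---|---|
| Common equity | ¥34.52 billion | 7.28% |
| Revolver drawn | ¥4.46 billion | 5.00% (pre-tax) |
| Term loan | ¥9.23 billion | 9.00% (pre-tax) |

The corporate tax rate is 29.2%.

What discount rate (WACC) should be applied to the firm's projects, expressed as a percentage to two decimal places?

6.76%

Total capital V = 34.52 + 4.46 + 9.23 = 48.21.
Equity: weight = 34.52/48.21 = 0.7160; cost = 7.28%.
Revolver drawn: weight = 4.46/48.21 = 0.0925; after-tax cost = 5% × (1 − 29.2%) = 3.5400%.
Term loan: weight = 9.23/48.21 = 0.1915; after-tax cost = 9% × (1 − 29.2%) = 6.3720%.
WACC = 0.7160 × 7.2800% + 0.0925 × 3.5400% + 0.1915 × 6.3720% = 6.7602%.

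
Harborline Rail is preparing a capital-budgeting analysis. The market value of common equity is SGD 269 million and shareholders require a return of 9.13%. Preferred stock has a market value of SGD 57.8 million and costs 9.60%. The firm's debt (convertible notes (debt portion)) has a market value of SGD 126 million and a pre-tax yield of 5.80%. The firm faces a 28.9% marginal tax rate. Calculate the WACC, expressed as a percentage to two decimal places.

7.80%

Total capital V = 269 + 57.8 + 126 = 452.8.
Equity: weight = 269/452.8 = 0.5941; cost = 9.13%.
Preferred: weight = 57.8/452.8 = 0.1277; cost = 9.6%.
Convertible notes (debt portion): weight = 126/452.8 = 0.2783; after-tax cost = 5.8% × (1 − 28.9%) = 4.1238%.
WACC = 0.5941 × 9.1300% + 0.1277 × 9.6000% + 0.2783 × 4.1238% = 7.7969%.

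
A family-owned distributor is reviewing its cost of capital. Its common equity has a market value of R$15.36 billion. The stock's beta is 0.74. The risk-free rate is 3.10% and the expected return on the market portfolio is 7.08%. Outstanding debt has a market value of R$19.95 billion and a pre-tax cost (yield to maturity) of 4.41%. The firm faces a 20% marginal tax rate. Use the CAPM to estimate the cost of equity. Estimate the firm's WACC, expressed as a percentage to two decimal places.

4.62%

Market risk premium = 7.08% − 3.1% = 3.98%.
Cost of equity via CAPM: Re = 3.1% + 0.74 × 3.98% = 6.0452%.
Total capital V = 15.36 + 19.95 = 35.31.
Equity: weight = 15.36/35.31 = 0.4350; cost = 6.0452%.
Debt: weight = 19.95/35.31 = 0.5650; after-tax cost = 4.41% × (1 − 20%) = 3.5280%.
WACC = 0.4350 × 6.0452% + 0.5650 × 3.5280% = 4.6230%.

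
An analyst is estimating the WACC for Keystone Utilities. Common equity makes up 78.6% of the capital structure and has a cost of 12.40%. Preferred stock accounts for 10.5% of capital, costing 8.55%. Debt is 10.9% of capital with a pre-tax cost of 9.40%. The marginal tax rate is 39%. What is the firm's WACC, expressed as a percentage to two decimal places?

After-tax cost of debt = 9.4% × (1 − 39%) = 5.7340%.
WACC = 0.786 × 12.4000% + 0.105 × 8.5500% + 0.109 × 5.7340% = 11.2692%.

11.27%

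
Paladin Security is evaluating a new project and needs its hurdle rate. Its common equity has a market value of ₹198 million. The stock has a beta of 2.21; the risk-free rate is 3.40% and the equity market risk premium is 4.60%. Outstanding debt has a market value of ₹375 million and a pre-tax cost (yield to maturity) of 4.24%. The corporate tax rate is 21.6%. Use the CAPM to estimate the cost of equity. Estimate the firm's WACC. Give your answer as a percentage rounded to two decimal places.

6.86%

Cost of equity via CAPM: Re = 3.4% + 2.21 × 4.6% = 13.5660%.
Total capital V = 198 + 375 = 573.
Equity: weight = 198/573 = 0.3455; cost = 13.566%.
Debt: weight = 375/573 = 0.6545; after-tax cost = 4.24% × (1 − 21.6%) = 3.3242%.
WACC = 0.3455 × 13.5660% + 0.6545 × 3.3242% = 6.8632%.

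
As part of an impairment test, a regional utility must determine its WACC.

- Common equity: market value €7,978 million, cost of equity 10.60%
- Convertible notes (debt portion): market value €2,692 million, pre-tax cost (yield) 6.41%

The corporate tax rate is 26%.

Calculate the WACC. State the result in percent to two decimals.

9.12%

Total capital V = 7978 + 2692 = 10670.
Equity: weight = 7978/10670 = 0.7477; cost = 10.6%.
Convertible notes (debt portion): weight = 2692/10670 = 0.2523; after-tax cost = 6.41% × (1 − 26%) = 4.7434%.
WACC = 0.7477 × 10.6000% + 0.2523 × 4.7434% = 9.1224%.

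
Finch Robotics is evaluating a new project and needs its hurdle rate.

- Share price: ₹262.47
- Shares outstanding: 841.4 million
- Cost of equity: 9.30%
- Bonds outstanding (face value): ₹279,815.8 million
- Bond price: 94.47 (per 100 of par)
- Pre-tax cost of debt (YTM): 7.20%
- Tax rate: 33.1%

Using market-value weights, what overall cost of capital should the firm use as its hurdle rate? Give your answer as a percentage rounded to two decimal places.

6.86%

Market value of equity E = 262.47 × 841.4m = 220842.258m. Market value of debt D = 279815.8m × 94.47/100 = 264341.98626m.
Total capital V = 220842.258 + 264341.98626 = 485184.24426.
Equity: weight = 220842.258/485184.24426 = 0.4552; cost = 9.3%.
Bonds outstanding: weight = 264341.98626/485184.24426 = 0.5448; after-tax cost = 7.2% × (1 − 33.1%) = 4.8168%.
WACC = 0.4552 × 9.3000% + 0.5448 × 4.8168% = 6.8574%.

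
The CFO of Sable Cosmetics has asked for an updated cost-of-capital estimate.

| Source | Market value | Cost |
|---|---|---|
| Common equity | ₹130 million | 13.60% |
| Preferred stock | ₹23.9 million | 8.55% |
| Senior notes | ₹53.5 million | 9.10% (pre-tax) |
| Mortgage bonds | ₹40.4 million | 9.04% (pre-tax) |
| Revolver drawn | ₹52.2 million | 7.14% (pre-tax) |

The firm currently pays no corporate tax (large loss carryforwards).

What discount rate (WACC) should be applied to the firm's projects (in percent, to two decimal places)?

10.66%

Total capital V = 130 + 23.9 + 53.5 + 40.4 + 52.2 = 300.
Equity: weight = 130/300 = 0.4333; cost = 13.6%.
Preferred: weight = 23.9/300 = 0.0797; cost = 8.55%.
Senior notes: weight = 53.5/300 = 0.1783; after-tax cost = 9.1% × (1 − 0%) = 9.1000%.
Mortgage bonds: weight = 40.4/300 = 0.1347; after-tax cost = 9.04% × (1 − 0%) = 9.0400%.
Revolver drawn: weight = 52.2/300 = 0.1740; after-tax cost = 7.14% × (1 − 0%) = 7.1400%.
WACC = 0.4333 × 13.6000% + 0.0797 × 8.5500% + 0.1783 × 9.1000% + 0.1347 × 9.0400% + 0.1740 × 7.1400% = 10.6571%.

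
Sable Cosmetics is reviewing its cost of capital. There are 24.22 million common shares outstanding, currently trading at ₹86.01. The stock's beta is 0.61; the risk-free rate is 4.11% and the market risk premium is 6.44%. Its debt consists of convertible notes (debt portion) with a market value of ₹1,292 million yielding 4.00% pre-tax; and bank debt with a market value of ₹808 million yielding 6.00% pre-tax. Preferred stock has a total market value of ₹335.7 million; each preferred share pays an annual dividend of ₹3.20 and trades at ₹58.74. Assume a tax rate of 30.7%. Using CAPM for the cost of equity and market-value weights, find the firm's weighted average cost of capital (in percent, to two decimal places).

Cost of equity via CAPM: Re = 4.11% + 0.61 × 6.44% = 8.0384%.
Cost of preferred: Rp = 3.2 / 58.74 = 5.4477%.
Market value of equity E = 86.01 × 24.22m = 2083.1622m.
Total capital V = 2083.1622 + 335.7 + 1292 + 808 = 4518.8622.
Equity: weight = 2083.1622/4518.8622 = 0.4610; cost = 8.0384%.
Preferred: weight = 335.7/4518.8622 = 0.0743; cost = 5.4477%.
Convertible notes (debt portion): weight = 1292/4518.8622 = 0.2859; after-tax cost = 4% × (1 − 30.7%) = 2.7720%.
Bank debt: weight = 808/4518.8622 = 0.1788; after-tax cost = 6% × (1 − 30.7%) = 4.1580%.
WACC = 0.4610 × 8.0384% + 0.0743 × 5.4477% + 0.2859 × 2.7720% + 0.1788 × 4.1580% = 5.6464%.

5.65%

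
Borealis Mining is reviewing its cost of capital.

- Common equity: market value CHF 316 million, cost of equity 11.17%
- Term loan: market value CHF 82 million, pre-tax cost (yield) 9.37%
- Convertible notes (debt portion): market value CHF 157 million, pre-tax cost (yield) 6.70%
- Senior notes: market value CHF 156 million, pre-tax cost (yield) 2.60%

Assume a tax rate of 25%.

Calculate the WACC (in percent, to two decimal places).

7.31%

Total capital V = 316 + 82 + 157 + 156 = 711.
Equity: weight = 316/711 = 0.4444; cost = 11.17%.
Term loan: weight = 82/711 = 0.1153; after-tax cost = 9.37% × (1 − 25%) = 7.0275%.
Convertible notes (debt portion): weight = 157/711 = 0.2208; after-tax cost = 6.7% × (1 − 25%) = 5.0250%.
Senior notes: weight = 156/711 = 0.2194; after-tax cost = 2.6% × (1 − 25%) = 1.9500%.
WACC = 0.4444 × 11.1700% + 0.1153 × 7.0275% + 0.2208 × 5.0250% + 0.2194 × 1.9500% = 7.3124%.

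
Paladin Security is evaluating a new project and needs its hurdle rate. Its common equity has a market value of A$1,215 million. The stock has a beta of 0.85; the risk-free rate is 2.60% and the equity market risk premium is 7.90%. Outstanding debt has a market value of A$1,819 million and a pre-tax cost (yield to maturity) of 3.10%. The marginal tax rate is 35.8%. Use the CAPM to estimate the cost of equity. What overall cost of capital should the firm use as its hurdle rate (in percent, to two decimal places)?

Cost of equity via CAPM: Re = 2.6% + 0.85 × 7.9% = 9.3150%.
Total capital V = 1215 + 1819 = 3034.
Equity: weight = 1215/3034 = 0.4005; cost = 9.315%.
Debt: weight = 1819/3034 = 0.5995; after-tax cost = 3.1% × (1 − 35.8%) = 1.9902%.
WACC = 0.4005 × 9.3150% + 0.5995 × 1.9902% = 4.9235%.

4.92%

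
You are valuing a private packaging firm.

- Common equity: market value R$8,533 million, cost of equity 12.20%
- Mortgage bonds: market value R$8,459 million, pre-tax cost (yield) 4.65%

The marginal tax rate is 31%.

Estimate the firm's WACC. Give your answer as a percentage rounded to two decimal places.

Total capital V = 8533 + 8459 = 16992.
Equity: weight = 8533/16992 = 0.5022; cost = 12.2%.
Mortgage bonds: weight = 8459/16992 = 0.4978; after-tax cost = 4.65% × (1 − 31%) = 3.2085%.
WACC = 0.5022 × 12.2000% + 0.4978 × 3.2085% = 7.7238%.

7.72%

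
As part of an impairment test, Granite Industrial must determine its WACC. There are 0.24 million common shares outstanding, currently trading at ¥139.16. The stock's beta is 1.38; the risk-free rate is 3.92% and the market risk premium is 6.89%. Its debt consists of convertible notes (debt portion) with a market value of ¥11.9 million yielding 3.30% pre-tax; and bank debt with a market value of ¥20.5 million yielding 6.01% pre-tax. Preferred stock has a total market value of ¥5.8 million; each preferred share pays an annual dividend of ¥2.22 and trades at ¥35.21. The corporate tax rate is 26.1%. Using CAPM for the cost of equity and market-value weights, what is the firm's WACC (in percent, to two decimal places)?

Cost of equity via CAPM: Re = 3.92% + 1.38 × 6.89% = 13.4282%.
Cost of preferred: Rp = 2.22 / 35.21 = 6.3050%.
Market value of equity E = 139.16 × 0.24m = 33.3984m.
Total capital V = 33.3984 + 5.8 + 11.9 + 20.5 = 71.5984.
Equity: weight = 33.3984/71.5984 = 0.4665; cost = 13.4282%.
Preferred: weight = 5.8/71.5984 = 0.0810; cost = 6.305%.
Convertible notes (debt portion): weight = 11.9/71.5984 = 0.1662; after-tax cost = 3.3% × (1 − 26.1%) = 2.4387%.
Bank debt: weight = 20.5/71.5984 = 0.2863; after-tax cost = 6.01% × (1 − 26.1%) = 4.4414%.
WACC = 0.4665 × 13.4282% + 0.0810 × 6.3050% + 0.1662 × 2.4387% + 0.2863 × 4.4414% = 8.4516%.

8.45%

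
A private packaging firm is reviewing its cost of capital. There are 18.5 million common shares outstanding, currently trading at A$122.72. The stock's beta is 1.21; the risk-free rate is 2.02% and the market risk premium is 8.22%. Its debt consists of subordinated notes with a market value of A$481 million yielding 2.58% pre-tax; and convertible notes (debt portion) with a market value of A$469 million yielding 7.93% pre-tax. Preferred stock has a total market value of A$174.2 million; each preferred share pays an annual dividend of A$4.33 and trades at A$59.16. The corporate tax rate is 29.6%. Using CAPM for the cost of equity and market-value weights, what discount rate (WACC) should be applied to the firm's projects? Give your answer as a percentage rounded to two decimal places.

9.41%

Cost of equity via CAPM: Re = 2.02% + 1.21 × 8.22% = 11.9662%.
Cost of preferred: Rp = 4.33 / 59.16 = 7.3191%.
Market value of equity E = 122.72 × 18.5m = 2270.32m.
Total capital V = 2270.32 + 174.2 + 481 + 469 = 3394.52.
Equity: weight = 2270.32/3394.52 = 0.6688; cost = 11.9662%.
Preferred: weight = 174.2/3394.52 = 0.0513; cost = 7.3191%.
Subordinated notes: weight = 481/3394.52 = 0.1417; after-tax cost = 2.58% × (1 − 29.6%) = 1.8163%.
Convertible notes (debt portion): weight = 469/3394.52 = 0.1382; after-tax cost = 7.93% × (1 − 29.6%) = 5.5827%.
WACC = 0.6688 × 11.9662% + 0.0513 × 7.3191% + 0.1417 × 1.8163% + 0.1382 × 5.5827% = 9.4075%.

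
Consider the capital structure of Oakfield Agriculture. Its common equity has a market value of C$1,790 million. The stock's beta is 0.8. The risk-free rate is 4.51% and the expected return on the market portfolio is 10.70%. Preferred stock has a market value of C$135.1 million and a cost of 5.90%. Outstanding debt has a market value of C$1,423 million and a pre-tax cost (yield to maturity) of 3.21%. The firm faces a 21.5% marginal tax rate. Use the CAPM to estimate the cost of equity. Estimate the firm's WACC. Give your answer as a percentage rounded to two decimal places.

6.37%

Market risk premium = 10.7% − 4.51% = 6.19%.
Cost of equity via CAPM: Re = 4.51% + 0.8 × 6.19% = 9.4620%.
Total capital V = 1790 + 135.1 + 1423 = 3348.1.
Equity: weight = 1790/3348.1 = 0.5346; cost = 9.462%.
Preferred: weight = 135.1/3348.1 = 0.0404; cost = 5.9%.
Debt: weight = 1423/3348.1 = 0.4250; after-tax cost = 3.21% × (1 − 21.5%) = 2.5198%.
WACC = 0.5346 × 9.4620% + 0.0404 × 5.9000% + 0.4250 × 2.5198% = 6.3677%.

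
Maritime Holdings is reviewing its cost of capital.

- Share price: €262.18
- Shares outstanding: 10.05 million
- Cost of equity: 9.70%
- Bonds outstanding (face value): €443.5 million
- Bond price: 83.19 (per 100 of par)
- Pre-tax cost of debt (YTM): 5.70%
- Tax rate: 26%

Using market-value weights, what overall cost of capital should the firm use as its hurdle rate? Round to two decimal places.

Market value of equity E = 262.18 × 10.05m = 2634.909m. Market value of debt D = 443.5m × 83.19/100 = 368.94765m.
Total capital V = 2634.909 + 368.94765 = 3003.85665.
Equity: weight = 2634.909/3003.85665 = 0.8772; cost = 9.7%.
Bonds outstanding: weight = 368.94765/3003.85665 = 0.1228; after-tax cost = 5.7% × (1 − 26%) = 4.2180%.
WACC = 0.8772 × 9.7000% + 0.1228 × 4.2180% = 9.0267%.

9.03%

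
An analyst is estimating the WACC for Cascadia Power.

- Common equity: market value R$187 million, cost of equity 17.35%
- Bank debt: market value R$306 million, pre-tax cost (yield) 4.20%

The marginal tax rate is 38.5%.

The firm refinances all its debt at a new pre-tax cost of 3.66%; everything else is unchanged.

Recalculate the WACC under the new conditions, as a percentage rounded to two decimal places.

After the change:
Total capital V = 187 + 306 = 493.
Equity: weight = 187/493 = 0.3793; cost = 17.35%.
Bank debt: weight = 306/493 = 0.6207; after-tax cost = 3.66% × (1 − 38.5%) = 2.2509%.
WACC = 0.3793 × 17.3500% + 0.6207 × 2.2509% = 7.9781%.

7.98%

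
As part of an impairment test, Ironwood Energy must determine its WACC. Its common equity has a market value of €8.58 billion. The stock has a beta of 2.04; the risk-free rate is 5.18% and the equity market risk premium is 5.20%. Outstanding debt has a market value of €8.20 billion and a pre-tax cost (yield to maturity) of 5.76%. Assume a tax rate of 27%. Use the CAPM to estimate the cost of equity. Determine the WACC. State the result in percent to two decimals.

Cost of equity via CAPM: Re = 5.18% + 2.04 × 5.2% = 15.7880%.
Total capital V = 8.58 + 8.2 = 16.78.
Equity: weight = 8.58/16.78 = 0.5113; cost = 15.788%.
Debt: weight = 8.2/16.78 = 0.4887; after-tax cost = 5.76% × (1 − 27%) = 4.2048%.
WACC = 0.5113 × 15.7880% + 0.4887 × 4.2048% = 10.1276%.

10.13%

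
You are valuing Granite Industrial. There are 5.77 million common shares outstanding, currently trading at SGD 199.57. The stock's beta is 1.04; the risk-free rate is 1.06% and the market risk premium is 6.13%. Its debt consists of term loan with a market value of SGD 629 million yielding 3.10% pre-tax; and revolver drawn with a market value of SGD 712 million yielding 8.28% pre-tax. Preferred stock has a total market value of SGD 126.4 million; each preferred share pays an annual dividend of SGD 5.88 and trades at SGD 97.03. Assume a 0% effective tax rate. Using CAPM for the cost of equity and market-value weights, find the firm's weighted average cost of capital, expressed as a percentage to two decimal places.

Cost of equity via CAPM: Re = 1.06% + 1.04 × 6.13% = 7.4352%.
Cost of preferred: Rp = 5.88 / 97.03 = 6.0600%.
Market value of equity E = 199.57 × 5.77m = 1151.5189m.
Total capital V = 1151.5189 + 126.4 + 629 + 712 = 2618.9189.
Equity: weight = 1151.5189/2618.9189 = 0.4397; cost = 7.4352%.
Preferred: weight = 126.4/2618.9189 = 0.0483; cost = 6.06%.
Term loan: weight = 629/2618.9189 = 0.2402; after-tax cost = 3.1% × (1 − 0%) = 3.1000%.
Revolver drawn: weight = 712/2618.9189 = 0.2719; after-tax cost = 8.28% × (1 − 0%) = 8.2800%.
WACC = 0.4397 × 7.4352% + 0.0483 × 6.0600% + 0.2402 × 3.1000% + 0.2719 × 8.2800% = 6.5573%.

6.56%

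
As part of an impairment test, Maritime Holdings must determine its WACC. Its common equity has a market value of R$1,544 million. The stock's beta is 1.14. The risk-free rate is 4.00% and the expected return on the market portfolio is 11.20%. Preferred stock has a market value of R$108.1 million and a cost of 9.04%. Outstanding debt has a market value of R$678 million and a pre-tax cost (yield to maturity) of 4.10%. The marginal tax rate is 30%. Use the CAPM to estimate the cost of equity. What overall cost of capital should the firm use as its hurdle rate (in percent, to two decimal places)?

Market risk premium = 11.2% − 4.0% = 7.2%.
Cost of equity via CAPM: Re = 4.0% + 1.14 × 7.2% = 12.2080%.
Total capital V = 1544 + 108.1 + 678 = 2330.1.
Equity: weight = 1544/2330.1 = 0.6626; cost = 12.208%.
Preferred: weight = 108.1/2330.1 = 0.0464; cost = 9.04%.
Debt: weight = 678/2330.1 = 0.2910; after-tax cost = 4.1% × (1 − 30%) = 2.8700%.
WACC = 0.6626 × 12.2080% + 0.0464 × 9.0400% + 0.2910 × 2.8700% = 9.3439%.

9.34%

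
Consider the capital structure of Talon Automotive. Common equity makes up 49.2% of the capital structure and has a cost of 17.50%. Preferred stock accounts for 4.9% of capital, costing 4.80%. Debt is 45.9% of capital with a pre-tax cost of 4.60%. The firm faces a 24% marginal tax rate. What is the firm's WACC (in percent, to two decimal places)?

After-tax cost of debt = 4.6% × (1 − 24%) = 3.4960%.
WACC = 0.492 × 17.5000% + 0.049 × 4.8000% + 0.459 × 3.4960% = 10.4499%.

10.45%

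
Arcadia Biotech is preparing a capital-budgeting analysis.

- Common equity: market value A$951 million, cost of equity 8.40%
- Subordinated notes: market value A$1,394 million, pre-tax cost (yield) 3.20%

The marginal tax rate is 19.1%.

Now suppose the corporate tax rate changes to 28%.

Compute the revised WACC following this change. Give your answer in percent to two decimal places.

4.78%

After the change:
Total capital V = 951 + 1394 = 2345.
Equity: weight = 951/2345 = 0.4055; cost = 8.4%.
Subordinated notes: weight = 1394/2345 = 0.5945; after-tax cost = 3.2% × (1 − 28%) = 2.3040%.
WACC = 0.4055 × 8.4000% + 0.5945 × 2.3040% = 4.7762%.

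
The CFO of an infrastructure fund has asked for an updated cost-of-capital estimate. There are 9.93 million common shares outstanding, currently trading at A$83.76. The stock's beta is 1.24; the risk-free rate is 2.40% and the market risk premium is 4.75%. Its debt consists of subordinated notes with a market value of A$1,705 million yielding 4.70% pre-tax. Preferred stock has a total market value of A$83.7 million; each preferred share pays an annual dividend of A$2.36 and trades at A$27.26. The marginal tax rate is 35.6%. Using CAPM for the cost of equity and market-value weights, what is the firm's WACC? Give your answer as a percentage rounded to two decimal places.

4.88%

Cost of equity via CAPM: Re = 2.4% + 1.24 × 4.75% = 8.2900%.
Cost of preferred: Rp = 2.36 / 27.26 = 8.6574%.
Market value of equity E = 83.76 × 9.93m = 831.7368m.
Total capital V = 831.7368 + 83.7 + 1705 = 2620.4368.
Equity: weight = 831.7368/2620.4368 = 0.3174; cost = 8.29%.
Preferred: weight = 83.7/2620.4368 = 0.0319; cost = 8.6574%.
Subordinated notes: weight = 1705/2620.4368 = 0.6507; after-tax cost = 4.7% × (1 − 35.6%) = 3.0268%.
WACC = 0.3174 × 8.2900% + 0.0319 × 8.6574% + 0.6507 × 3.0268% = 4.8772%.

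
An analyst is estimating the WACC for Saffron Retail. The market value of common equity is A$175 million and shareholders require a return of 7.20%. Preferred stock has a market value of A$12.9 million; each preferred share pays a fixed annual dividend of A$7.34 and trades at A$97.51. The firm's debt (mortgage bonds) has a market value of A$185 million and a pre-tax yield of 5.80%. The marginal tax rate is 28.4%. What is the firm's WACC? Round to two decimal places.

5.70%

Cost of preferred: Rp = 7.34 / 97.51 = 7.5274%.
Total capital V = 175 + 12.9 + 185 = 372.9.
Equity: weight = 175/372.9 = 0.4693; cost = 7.2%.
Preferred: weight = 12.9/372.9 = 0.0346; cost = 7.5274%.
Mortgage bonds: weight = 185/372.9 = 0.4961; after-tax cost = 5.8% × (1 − 28.4%) = 4.1528%.
WACC = 0.4693 × 7.2000% + 0.0346 × 7.5274% + 0.4961 × 4.1528% = 5.6996%.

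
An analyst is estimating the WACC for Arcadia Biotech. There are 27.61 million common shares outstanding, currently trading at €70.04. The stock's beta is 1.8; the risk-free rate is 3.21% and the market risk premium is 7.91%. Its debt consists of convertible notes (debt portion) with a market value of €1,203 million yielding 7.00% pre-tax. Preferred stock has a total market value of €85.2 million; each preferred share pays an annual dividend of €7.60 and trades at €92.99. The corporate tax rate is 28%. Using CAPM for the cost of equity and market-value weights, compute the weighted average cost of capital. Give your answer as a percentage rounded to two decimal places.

12.57%

Cost of equity via CAPM: Re = 3.21% + 1.8 × 7.91% = 17.4480%.
Cost of preferred: Rp = 7.6 / 92.99 = 8.1729%.
Market value of equity E = 70.04 × 27.61m = 1933.8044m.
Total capital V = 1933.8044 + 85.2 + 1203 = 3222.0044.
Equity: weight = 1933.8044/3222.0044 = 0.6002; cost = 17.448%.
Preferred: weight = 85.2/3222.0044 = 0.0264; cost = 8.1729%.
Convertible notes (debt portion): weight = 1203/3222.0044 = 0.3734; after-tax cost = 7% × (1 − 28%) = 5.0400%.
WACC = 0.6002 × 17.4480% + 0.0264 × 8.1729% + 0.3734 × 5.0400% = 12.5700%.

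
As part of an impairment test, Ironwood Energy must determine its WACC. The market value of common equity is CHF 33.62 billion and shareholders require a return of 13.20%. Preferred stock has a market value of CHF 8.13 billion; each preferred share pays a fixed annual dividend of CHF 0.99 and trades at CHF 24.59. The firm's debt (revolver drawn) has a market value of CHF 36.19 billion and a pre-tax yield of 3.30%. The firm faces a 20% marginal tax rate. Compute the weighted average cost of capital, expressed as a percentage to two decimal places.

7.34%

Cost of preferred: Rp = 0.99 / 24.59 = 4.0260%.
Total capital V = 33.62 + 8.13 + 36.19 = 77.94.
Equity: weight = 33.62/77.94 = 0.4314; cost = 13.2%.
Preferred: weight = 8.13/77.94 = 0.1043; cost = 4.026%.
Revolver drawn: weight = 36.19/77.94 = 0.4643; after-tax cost = 3.3% × (1 − 20%) = 2.6400%.
WACC = 0.4314 × 13.2000% + 0.1043 × 4.0260% + 0.4643 × 2.6400% = 7.3397%.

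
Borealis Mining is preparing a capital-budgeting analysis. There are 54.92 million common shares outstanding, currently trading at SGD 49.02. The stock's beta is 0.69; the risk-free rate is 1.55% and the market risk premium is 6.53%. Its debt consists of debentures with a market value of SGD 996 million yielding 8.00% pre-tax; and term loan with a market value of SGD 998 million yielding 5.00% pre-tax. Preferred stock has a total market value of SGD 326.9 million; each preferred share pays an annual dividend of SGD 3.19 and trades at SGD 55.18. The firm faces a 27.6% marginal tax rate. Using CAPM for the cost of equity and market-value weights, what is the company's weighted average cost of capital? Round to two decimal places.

Cost of equity via CAPM: Re = 1.55% + 0.69 × 6.53% = 6.0557%.
Cost of preferred: Rp = 3.19 / 55.18 = 5.7811%.
Market value of equity E = 49.02 × 54.92m = 2692.1784m.
Total capital V = 2692.1784 + 326.9 + 996 + 998 = 5013.0784.
Equity: weight = 2692.1784/5013.0784 = 0.5370; cost = 6.0557%.
Preferred: weight = 326.9/5013.0784 = 0.0652; cost = 5.7811%.
Debentures: weight = 996/5013.0784 = 0.1987; after-tax cost = 8% × (1 − 27.6%) = 5.7920%.
Term loan: weight = 998/5013.0784 = 0.1991; after-tax cost = 5% × (1 − 27.6%) = 3.6200%.
WACC = 0.5370 × 6.0557% + 0.0652 × 5.7811% + 0.1987 × 5.7920% + 0.1991 × 3.6200% = 5.5005%.

5.50%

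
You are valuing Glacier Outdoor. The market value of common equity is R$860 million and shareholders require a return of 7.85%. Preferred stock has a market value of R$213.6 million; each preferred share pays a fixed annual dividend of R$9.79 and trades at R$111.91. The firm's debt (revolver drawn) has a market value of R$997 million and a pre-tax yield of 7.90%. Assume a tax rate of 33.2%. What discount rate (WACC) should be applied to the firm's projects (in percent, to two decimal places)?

Cost of preferred: Rp = 9.79 / 111.91 = 8.7481%.
Total capital V = 860 + 213.6 + 997 = 2070.6.
Equity: weight = 860/2070.6 = 0.4153; cost = 7.85%.
Preferred: weight = 213.6/2070.6 = 0.1032; cost = 8.7481%.
Revolver drawn: weight = 997/2070.6 = 0.4815; after-tax cost = 7.9% × (1 − 33.2%) = 5.2772%.
WACC = 0.4153 × 7.8500% + 0.1032 × 8.7481% + 0.4815 × 5.2772% = 6.7038%.

6.70%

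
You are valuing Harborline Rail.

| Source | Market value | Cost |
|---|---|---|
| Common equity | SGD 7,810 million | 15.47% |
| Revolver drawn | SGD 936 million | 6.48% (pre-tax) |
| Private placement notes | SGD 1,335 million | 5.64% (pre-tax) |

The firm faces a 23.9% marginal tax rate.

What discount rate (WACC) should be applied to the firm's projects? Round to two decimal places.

Total capital V = 7810 + 936 + 1335 = 10081.
Equity: weight = 7810/10081 = 0.7747; cost = 15.47%.
Revolver drawn: weight = 936/10081 = 0.0928; after-tax cost = 6.48% × (1 − 23.9%) = 4.9313%.
Private placement notes: weight = 1335/10081 = 0.1324; after-tax cost = 5.64% × (1 − 23.9%) = 4.2920%.
WACC = 0.7747 × 15.4700% + 0.0928 × 4.9313% + 0.1324 × 4.2920% = 13.0112%.

13.01%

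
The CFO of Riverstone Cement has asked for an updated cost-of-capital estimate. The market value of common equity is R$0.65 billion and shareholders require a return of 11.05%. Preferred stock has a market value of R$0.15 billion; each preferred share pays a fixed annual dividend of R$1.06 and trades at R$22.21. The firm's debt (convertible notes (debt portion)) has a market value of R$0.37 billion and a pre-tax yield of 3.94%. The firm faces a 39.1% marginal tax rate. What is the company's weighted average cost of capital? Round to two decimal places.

7.51%

Cost of preferred: Rp = 1.06 / 22.21 = 4.7726%.
Total capital V = 0.65 + 0.15 + 0.37 = 1.17.
Equity: weight = 0.65/1.17 = 0.5556; cost = 11.05%.
Preferred: weight = 0.15/1.17 = 0.1282; cost = 4.7726%.
Convertible notes (debt portion): weight = 0.37/1.17 = 0.3162; after-tax cost = 3.94% × (1 − 39.1%) = 2.3995%.
WACC = 0.5556 × 11.0500% + 0.1282 × 4.7726% + 0.3162 × 2.3995% = 7.5096%.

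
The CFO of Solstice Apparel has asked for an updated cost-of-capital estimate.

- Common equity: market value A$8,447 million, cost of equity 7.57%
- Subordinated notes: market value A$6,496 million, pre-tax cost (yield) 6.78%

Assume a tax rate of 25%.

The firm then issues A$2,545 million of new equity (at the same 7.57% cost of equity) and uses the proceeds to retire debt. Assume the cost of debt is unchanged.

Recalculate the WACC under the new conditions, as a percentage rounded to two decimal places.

After the change:
Total capital V = 10992 + 3951 = 14943.
Equity: weight = 10992/14943 = 0.7356; cost = 7.57%.
Subordinated notes: weight = 3951/14943 = 0.2644; after-tax cost = 6.78% × (1 − 25%) = 5.0850%.
WACC = 0.7356 × 7.5700% + 0.2644 × 5.0850% = 6.9130%.

6.91%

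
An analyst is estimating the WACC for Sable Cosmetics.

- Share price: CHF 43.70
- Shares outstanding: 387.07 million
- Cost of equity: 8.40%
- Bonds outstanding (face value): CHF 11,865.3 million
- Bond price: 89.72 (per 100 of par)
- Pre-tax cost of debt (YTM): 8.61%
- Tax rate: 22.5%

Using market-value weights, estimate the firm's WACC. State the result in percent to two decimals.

7.73%

Market value of equity E = 43.7 × 387.07m = 16914.959m. Market value of debt D = 11865.3m × 89.72/100 = 10645.54716m.
Total capital V = 16914.959 + 10645.54716 = 27560.50616.
Equity: weight = 16914.959/27560.50616 = 0.6137; cost = 8.4%.
Bonds outstanding: weight = 10645.54716/27560.50616 = 0.3863; after-tax cost = 8.61% × (1 − 22.5%) = 6.6727%.
WACC = 0.6137 × 8.4000% + 0.3863 × 6.6727% = 7.7328%.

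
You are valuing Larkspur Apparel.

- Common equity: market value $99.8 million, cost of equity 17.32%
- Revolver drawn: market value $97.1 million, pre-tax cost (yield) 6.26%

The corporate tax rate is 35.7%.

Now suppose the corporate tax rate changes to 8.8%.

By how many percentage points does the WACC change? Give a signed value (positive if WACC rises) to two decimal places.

Current WACC:
Total capital V = 99.8 + 97.1 = 196.9.
Equity: weight = 99.8/196.9 = 0.5069; cost = 17.32%.
Revolver drawn: weight = 97.1/196.9 = 0.4931; after-tax cost = 6.26% × (1 − 35.7%) = 4.0252%.
WACC = 0.5069 × 17.3200% + 0.4931 × 4.0252% = 10.7637%.
After the change:
Total capital V = 99.8 + 97.1 = 196.9.
Equity: weight = 99.8/196.9 = 0.5069; cost = 17.32%.
Revolver drawn: weight = 97.1/196.9 = 0.4931; after-tax cost = 6.26% × (1 − 8.8%) = 5.7091%.
WACC = 0.5069 × 17.3200% + 0.4931 × 5.7091% = 11.5942%.
Change in WACC = 11.5942% − 10.7637% = 0.8304 pp.

+0.83 pp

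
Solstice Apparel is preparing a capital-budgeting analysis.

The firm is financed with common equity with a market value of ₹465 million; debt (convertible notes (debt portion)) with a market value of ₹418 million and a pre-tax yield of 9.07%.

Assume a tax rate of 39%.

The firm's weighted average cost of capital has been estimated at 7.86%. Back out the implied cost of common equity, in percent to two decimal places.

9.95%

Total capital V = 465 + 418 = 883.
Equity weight = 465/883 = 0.5266.
Convertible notes (debt portion) weight = 418/883 = 0.4734.
Debt contribution = 0.4734 × 9.07% × (1 − 39%) = 2.6191%.
Required equity contribution = 7.86% − 2.6191% = 5.2409%.
Re = 5.2409% / 0.5266 = 9.9521%.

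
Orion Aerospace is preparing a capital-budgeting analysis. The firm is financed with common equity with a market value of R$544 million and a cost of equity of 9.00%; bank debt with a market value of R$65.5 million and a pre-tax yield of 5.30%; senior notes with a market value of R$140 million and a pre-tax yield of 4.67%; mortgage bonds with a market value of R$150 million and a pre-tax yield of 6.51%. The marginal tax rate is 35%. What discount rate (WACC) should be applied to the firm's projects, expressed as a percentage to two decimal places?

6.87%

Total capital V = 544 + 65.5 + 140 + 150 = 899.5.
Equity: weight = 544/899.5 = 0.6048; cost = 9%.
Bank debt: weight = 65.5/899.5 = 0.0728; after-tax cost = 5.3% × (1 − 35%) = 3.4450%.
Senior notes: weight = 140/899.5 = 0.1556; after-tax cost = 4.67% × (1 − 35%) = 3.0355%.
Mortgage bonds: weight = 150/899.5 = 0.1668; after-tax cost = 6.51% × (1 − 35%) = 4.2315%.
WACC = 0.6048 × 9.0000% + 0.0728 × 3.4450% + 0.1556 × 3.0355% + 0.1668 × 4.2315% = 6.8720%.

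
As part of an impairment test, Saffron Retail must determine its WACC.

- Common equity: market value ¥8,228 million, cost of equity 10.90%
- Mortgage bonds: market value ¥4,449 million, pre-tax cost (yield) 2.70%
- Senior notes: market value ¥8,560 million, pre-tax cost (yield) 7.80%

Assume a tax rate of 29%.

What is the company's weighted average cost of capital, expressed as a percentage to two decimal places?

Total capital V = 8228 + 4449 + 8560 = 21237.
Equity: weight = 8228/21237 = 0.3874; cost = 10.9%.
Mortgage bonds: weight = 4449/21237 = 0.2095; after-tax cost = 2.7% × (1 − 29%) = 1.9170%.
Senior notes: weight = 8560/21237 = 0.4031; after-tax cost = 7.8% × (1 − 29%) = 5.5380%.
WACC = 0.3874 × 10.9000% + 0.2095 × 1.9170% + 0.4031 × 5.5380% = 6.8569%.

6.86%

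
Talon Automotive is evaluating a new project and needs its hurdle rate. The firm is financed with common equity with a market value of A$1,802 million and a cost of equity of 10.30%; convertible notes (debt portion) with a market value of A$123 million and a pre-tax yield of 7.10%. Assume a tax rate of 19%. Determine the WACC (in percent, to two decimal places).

Total capital V = 1802 + 123 = 1925.
Equity: weight = 1802/1925 = 0.9361; cost = 10.3%.
Convertible notes (debt portion): weight = 123/1925 = 0.0639; after-tax cost = 7.1% × (1 − 19%) = 5.7510%.
WACC = 0.9361 × 10.3000% + 0.0639 × 5.7510% = 10.0093%.

10.01%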